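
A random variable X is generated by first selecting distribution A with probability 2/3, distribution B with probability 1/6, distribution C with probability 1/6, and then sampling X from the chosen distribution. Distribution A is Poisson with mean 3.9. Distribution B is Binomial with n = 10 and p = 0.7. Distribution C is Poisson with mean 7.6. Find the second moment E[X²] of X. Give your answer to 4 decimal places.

32.1500

For each component E[X²] = Var + (mean)², giving A: 19.11; B: 51.1; C: 65.36.
Overall E[X²] = 0.666667·19.11 + 0.166667·51.1 + 0.166667·65.36 = 32.15.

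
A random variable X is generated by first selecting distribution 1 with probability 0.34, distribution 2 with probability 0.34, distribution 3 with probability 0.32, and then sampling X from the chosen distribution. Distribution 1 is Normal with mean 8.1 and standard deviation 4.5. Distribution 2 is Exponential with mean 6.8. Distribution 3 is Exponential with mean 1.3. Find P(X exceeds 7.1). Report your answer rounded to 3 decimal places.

Conditional on each component, P(X > 7.1): 1: 0.58793; 2: 0.352002; 3: 0.00424702.
By total probability, P(X > 7.1) = 0.34·0.58793 + 0.34·0.352002 + 0.32·0.00424702 = 0.320936.

0.321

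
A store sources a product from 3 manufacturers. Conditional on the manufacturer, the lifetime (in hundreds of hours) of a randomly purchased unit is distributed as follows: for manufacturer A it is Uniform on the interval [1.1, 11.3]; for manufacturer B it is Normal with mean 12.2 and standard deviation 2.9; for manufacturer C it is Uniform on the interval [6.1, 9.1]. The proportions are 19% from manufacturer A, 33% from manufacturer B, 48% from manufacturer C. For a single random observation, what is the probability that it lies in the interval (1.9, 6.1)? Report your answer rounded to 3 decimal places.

0.084

Conditional on each manufacturer, P(1.9 < X < 6.1): A: 0.411765; B: 0.0175219; C: 0.
By total probability, P(1.9 < X < 6.1) = 0.19·0.411765 + 0.33·0.0175219 + 0.48·0 = 0.0840175.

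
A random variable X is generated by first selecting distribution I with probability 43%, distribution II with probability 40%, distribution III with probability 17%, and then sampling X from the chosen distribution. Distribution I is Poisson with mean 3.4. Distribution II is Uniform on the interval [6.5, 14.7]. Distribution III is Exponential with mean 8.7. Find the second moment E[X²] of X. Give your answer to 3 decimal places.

For each component E[X²] = Var + (mean)², giving I: 14.96; II: 117.963; III: 151.38.
Overall E[X²] = 0.43·14.96 + 0.4·117.963 + 0.17·151.38 = 79.3527.

79.353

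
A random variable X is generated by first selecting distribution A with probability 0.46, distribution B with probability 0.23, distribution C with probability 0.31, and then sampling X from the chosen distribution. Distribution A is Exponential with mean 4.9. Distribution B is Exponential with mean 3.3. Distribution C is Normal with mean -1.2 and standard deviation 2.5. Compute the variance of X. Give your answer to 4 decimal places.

22.5076

Per component, A: μ=4.9, E[X²]=48.02; B: μ=3.3, E[X²]=21.78; C: μ=-1.2, E[X²]=7.69.
E[X] = 0.46·4.9 + 0.23·3.3 + 0.31·-1.2 = 2.641.
E[X²] = 0.46·48.02 + 0.23·21.78 + 0.31·7.69 = 29.4825.
Var(X) = E[X²] − (E[X])² = 29.4825 − 6.97488 = 22.5076.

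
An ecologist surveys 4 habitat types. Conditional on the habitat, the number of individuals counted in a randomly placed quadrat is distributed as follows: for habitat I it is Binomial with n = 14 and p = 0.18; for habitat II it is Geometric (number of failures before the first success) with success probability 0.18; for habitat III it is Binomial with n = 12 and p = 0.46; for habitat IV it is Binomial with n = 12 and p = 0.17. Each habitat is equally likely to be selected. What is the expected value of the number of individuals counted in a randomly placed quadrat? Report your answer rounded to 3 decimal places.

Component means — I: 2.52; II: 4.55556; III: 5.52; IV: 2.04.
E[X] = 0.25·2.52 + 0.25·4.55556 + 0.25·5.52 + 0.25·2.04 = 3.65889.

3.659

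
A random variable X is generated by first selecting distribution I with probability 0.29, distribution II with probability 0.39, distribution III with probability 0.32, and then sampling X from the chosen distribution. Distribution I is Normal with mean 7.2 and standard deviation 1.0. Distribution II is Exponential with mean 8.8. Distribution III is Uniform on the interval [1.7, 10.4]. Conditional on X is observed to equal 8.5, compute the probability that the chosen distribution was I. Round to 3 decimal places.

Likelihoods f(8.5 | ·): I: 0.171369; II: 0.0432542; III: 0.114943.
Posterior ∝ prior × likelihood. Numerator for I: 0.29·0.171369 = 0.0496969.
Normalizing constant: 0.29·0.171369 + 0.39·0.0432542 + 0.32·0.114943 = 0.103348.
P(I | observation) = 0.0496969 / 0.103348 = 0.480871.

0.481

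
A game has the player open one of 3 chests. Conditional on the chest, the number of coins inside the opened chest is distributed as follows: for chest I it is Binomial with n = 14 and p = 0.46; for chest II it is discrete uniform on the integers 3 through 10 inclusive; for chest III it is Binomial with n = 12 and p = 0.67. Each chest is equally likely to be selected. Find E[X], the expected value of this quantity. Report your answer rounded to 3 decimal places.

Component means — I: 6.44; II: 6.5; III: 8.04.
E[X] = 0.333333·6.44 + 0.333333·6.5 + 0.333333·8.04 = 6.99333.

6.993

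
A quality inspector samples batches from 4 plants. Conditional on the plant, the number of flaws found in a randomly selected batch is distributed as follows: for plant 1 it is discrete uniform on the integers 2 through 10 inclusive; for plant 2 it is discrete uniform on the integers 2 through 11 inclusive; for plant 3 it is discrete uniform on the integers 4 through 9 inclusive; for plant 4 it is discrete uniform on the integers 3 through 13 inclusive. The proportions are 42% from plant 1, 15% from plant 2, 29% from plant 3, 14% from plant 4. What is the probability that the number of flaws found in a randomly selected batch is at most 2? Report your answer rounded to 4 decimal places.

0.0617

Conditional on each plant, P(X ≤ 2): 1: 0.111111; 2: 0.1; 3: 0; 4: 0.
By total probability, P(X ≤ 2) = 0.42·0.111111 + 0.15·0.1 + 0.29·0 + 0.14·0 = 0.0616667.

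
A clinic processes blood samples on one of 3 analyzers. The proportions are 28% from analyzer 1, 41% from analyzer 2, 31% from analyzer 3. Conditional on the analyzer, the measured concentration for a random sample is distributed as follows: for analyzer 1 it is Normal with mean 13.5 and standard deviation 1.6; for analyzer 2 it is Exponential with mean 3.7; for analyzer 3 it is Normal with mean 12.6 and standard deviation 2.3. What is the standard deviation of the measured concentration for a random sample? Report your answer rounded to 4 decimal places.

Per component, 1: μ=13.5, E[X²]=184.81; 2: μ=3.7, E[X²]=27.38; 3: μ=12.6, E[X²]=164.05.
E[X] = 0.28·13.5 + 0.41·3.7 + 0.31·12.6 = 9.203.
E[X²] = 0.28·184.81 + 0.41·27.38 + 0.31·164.05 = 113.828.
Var(X) = E[X²] − (E[X])² = 113.828 − 84.6952 = 29.1329.
SD(X) = √29.1329 = 5.39749.

5.3975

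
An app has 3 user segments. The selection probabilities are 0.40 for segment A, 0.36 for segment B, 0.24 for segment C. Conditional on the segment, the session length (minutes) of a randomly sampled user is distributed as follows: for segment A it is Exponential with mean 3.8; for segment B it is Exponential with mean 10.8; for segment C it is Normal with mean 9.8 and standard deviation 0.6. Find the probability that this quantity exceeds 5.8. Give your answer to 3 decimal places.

Conditional on each segment, P(X > 5.8): A: 0.217335; B: 0.584477; C: 1.
By total probability, P(X > 5.8) = 0.4·0.217335 + 0.36·0.584477 + 0.24·1 = 0.537346.

0.537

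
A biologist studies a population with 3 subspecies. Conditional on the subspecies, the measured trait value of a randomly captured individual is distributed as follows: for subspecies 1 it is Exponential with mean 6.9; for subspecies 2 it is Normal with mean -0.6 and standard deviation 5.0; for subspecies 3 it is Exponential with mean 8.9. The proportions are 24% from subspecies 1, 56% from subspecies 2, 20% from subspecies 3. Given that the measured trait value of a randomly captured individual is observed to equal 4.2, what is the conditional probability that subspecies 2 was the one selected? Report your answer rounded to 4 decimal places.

Likelihoods f(4.2 | ·): 1: 0.0788493; 2: 0.0503289; 3: 0.070091.
Posterior ∝ prior × likelihood. Numerator for 2: 0.56·0.0503289 = 0.0281842.
Normalizing constant: 0.24·0.0788493 + 0.56·0.0503289 + 0.2·0.070091 = 0.0611262.
P(2 | observation) = 0.0281842 / 0.0611262 = 0.461082.

0.4611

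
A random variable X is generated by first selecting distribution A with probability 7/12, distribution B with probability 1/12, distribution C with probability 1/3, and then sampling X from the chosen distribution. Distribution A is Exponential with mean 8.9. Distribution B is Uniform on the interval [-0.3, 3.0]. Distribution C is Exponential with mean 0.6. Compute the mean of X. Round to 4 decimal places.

5.5042

Component means — A: 8.9; B: 1.35; C: 0.6.
E[X] = 0.583333·8.9 + 0.0833333·1.35 + 0.333333·0.6 = 5.50417.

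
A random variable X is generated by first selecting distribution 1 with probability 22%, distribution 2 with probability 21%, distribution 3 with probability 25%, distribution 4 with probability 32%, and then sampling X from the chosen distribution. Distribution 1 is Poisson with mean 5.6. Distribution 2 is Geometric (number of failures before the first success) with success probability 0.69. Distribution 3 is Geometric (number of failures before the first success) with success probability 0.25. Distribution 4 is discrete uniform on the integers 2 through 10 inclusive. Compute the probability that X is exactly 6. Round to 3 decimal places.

Conditional on each component, P(X = 6): 1: 0.158397; 2: 0.000612378; 3: 0.0444946; 4: 0.111111.
By total probability, P(X = 6) = 0.22·0.158397 + 0.21·0.000612378 + 0.25·0.0444946 + 0.32·0.111111 = 0.0816551.

0.082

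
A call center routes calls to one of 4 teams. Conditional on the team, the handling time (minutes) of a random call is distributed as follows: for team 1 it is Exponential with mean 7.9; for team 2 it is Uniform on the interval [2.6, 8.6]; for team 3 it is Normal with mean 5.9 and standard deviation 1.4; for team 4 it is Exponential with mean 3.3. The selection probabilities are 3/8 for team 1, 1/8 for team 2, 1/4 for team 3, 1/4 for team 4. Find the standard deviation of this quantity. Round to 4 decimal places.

5.4944

Per component, 1: μ=7.9, E[X²]=124.82; 2: μ=5.6, E[X²]=34.36; 3: μ=5.9, E[X²]=36.77; 4: μ=3.3, E[X²]=21.78.
E[X] = 0.375·7.9 + 0.125·5.6 + 0.25·5.9 + 0.25·3.3 = 5.9625.
E[X²] = 0.375·124.82 + 0.125·34.36 + 0.25·36.77 + 0.25·21.78 = 65.74.
Var(X) = E[X²] − (E[X])² = 65.74 − 35.5514 = 30.1886.
SD(X) = √30.1886 = 5.49441.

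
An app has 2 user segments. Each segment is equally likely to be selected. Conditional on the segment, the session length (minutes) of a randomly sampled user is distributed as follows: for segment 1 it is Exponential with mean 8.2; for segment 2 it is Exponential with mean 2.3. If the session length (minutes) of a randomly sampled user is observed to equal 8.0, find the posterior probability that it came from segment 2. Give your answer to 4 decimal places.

Likelihoods f(8.0 | ·): 1: 0.045971; 2: 0.0134178.
Posterior ∝ prior × likelihood. Numerator for 2: 0.5·0.0134178 = 0.00670892.
Normalizing constant: 0.5·0.045971 + 0.5·0.0134178 = 0.0296944.
P(2 | observation) = 0.00670892 / 0.0296944 = 0.225932.

0.2259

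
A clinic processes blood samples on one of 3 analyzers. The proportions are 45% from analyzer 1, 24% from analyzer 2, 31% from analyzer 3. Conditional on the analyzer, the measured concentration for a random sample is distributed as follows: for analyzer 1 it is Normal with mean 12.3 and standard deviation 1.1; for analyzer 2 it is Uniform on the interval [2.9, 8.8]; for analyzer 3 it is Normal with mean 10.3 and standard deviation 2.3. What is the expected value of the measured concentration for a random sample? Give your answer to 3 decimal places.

10.132

Component means — 1: 12.3; 2: 5.85; 3: 10.3.
E[X] = 0.45·12.3 + 0.24·5.85 + 0.31·10.3 = 10.132.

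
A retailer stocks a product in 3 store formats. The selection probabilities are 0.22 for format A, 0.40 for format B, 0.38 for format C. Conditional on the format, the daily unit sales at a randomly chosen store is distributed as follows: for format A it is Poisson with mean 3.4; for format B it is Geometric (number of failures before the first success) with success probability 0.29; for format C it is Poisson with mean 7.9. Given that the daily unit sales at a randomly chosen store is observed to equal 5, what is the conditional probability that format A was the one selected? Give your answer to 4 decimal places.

Likelihoods P(X=5 | ·): A: 0.126361; B: 0.0523227; C: 0.0950666.
Posterior ∝ prior × likelihood. Numerator for A: 0.22·0.126361 = 0.0277994.
Normalizing constant: 0.22·0.126361 + 0.4·0.0523227 + 0.38·0.0950666 = 0.0848537.
P(A | observation) = 0.0277994 / 0.0848537 = 0.327615.

0.3276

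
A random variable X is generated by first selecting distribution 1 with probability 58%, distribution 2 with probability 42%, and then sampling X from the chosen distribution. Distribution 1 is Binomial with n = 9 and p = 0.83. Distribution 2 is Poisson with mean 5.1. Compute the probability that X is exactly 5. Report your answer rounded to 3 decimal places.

0.098

Conditional on each component, P(X = 5): 1: 0.0414531; 2: 0.175294.
By total probability, P(X = 5) = 0.58·0.0414531 + 0.42·0.175294 = 0.0976664.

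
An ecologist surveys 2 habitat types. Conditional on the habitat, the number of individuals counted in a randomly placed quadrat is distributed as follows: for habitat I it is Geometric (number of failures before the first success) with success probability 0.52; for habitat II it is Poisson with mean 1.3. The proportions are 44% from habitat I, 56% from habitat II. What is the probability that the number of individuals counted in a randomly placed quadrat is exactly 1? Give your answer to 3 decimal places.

0.308

Conditional on each habitat, P(X = 1): I: 0.2496; II: 0.354291.
By total probability, P(X = 1) = 0.44·0.2496 + 0.56·0.354291 = 0.308227.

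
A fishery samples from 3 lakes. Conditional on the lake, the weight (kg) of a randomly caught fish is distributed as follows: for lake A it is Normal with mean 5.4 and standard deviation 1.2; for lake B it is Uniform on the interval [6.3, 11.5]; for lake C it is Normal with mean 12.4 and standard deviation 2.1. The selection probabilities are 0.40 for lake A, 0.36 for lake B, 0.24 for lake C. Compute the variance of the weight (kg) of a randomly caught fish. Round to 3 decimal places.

Per component, A: μ=5.4, E[X²]=30.6; B: μ=8.9, E[X²]=81.4633; C: μ=12.4, E[X²]=158.17.
E[X] = 0.4·5.4 + 0.36·8.9 + 0.24·12.4 = 8.34.
E[X²] = 0.4·30.6 + 0.36·81.4633 + 0.24·158.17 = 79.5276.
Var(X) = E[X²] − (E[X])² = 79.5276 − 69.5556 = 9.972.

9.972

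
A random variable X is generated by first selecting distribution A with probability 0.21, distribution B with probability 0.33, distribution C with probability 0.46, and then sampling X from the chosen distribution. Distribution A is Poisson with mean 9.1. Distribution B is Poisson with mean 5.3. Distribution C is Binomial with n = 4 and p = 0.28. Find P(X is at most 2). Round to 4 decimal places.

Conditional on each component, P(X ≤ 2): A: 0.00575135; B: 0.101554; C: 0.930632.
By total probability, P(X ≤ 2) = 0.21·0.00575135 + 0.33·0.101554 + 0.46·0.930632 = 0.462811.

0.4628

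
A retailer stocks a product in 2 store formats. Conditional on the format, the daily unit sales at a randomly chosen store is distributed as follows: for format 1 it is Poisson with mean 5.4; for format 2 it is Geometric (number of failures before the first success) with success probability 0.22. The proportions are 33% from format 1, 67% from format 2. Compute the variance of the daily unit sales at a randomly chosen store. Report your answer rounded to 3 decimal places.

13.340

Per component, 1: μ=5.4, E[X²]=34.56; 2: μ=3.54545, E[X²]=28.686.
E[X] = 0.33·5.4 + 0.67·3.54545 = 4.15745.
E[X²] = 0.33·34.56 + 0.67·28.686 = 30.6244.
Var(X) = E[X²] − (E[X])² = 30.6244 − 17.2844 = 13.34.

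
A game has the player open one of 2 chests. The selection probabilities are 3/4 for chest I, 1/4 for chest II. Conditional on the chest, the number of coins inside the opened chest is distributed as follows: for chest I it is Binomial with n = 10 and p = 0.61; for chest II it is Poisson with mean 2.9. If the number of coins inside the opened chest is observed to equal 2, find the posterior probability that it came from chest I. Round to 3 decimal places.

Likelihoods P(X=2 | ·): I: 0.00896167; II: 0.231373.
Posterior ∝ prior × likelihood. Numerator for I: 0.75·0.00896167 = 0.00672125.
Normalizing constant: 0.75·0.00896167 + 0.25·0.231373 = 0.0645644.
P(I | observation) = 0.00672125 / 0.0645644 = 0.104102.

0.104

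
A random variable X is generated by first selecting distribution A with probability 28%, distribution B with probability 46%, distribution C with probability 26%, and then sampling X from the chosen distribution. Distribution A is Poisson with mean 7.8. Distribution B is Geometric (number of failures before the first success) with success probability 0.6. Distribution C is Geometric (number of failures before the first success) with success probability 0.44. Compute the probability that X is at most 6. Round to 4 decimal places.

Conditional on each component, P(X ≤ 6): A: 0.338407; B: 0.998362; C: 0.982729.
By total probability, P(X ≤ 6) = 0.28·0.338407 + 0.46·0.998362 + 0.26·0.982729 = 0.80951.

0.8095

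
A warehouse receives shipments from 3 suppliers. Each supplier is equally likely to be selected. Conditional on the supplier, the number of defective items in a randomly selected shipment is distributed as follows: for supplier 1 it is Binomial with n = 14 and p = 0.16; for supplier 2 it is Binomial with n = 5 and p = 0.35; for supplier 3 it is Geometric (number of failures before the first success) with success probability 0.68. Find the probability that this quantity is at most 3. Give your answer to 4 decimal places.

0.9204

Conditional on each supplier, P(X ≤ 3): 1: 0.825829; 2: 0.945978; 3: 0.989514.
By total probability, P(X ≤ 3) = 0.333333·0.825829 + 0.333333·0.945978 + 0.333333·0.989514 = 0.92044.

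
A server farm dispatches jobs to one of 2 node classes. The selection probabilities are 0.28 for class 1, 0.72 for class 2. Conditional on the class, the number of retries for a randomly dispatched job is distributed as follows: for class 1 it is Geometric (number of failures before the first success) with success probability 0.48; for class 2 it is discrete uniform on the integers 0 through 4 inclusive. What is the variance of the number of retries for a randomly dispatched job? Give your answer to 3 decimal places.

2.241

Per component, 1: μ=1.08333, E[X²]=3.43056; 2: μ=2, E[X²]=6.
E[X] = 0.28·1.08333 + 0.72·2 = 1.74333.
E[X²] = 0.28·3.43056 + 0.72·6 = 5.28056.
Var(X) = E[X²] − (E[X])² = 5.28056 − 3.03921 = 2.24134.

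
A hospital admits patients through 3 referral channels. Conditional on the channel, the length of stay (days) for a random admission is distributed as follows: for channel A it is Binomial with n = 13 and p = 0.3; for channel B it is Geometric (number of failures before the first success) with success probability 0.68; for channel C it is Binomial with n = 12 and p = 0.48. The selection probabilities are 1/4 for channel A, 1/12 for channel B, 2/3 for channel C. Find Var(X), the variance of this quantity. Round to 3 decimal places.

Per component, A: μ=3.9, E[X²]=17.94; B: μ=0.470588, E[X²]=0.913495; C: μ=5.76, E[X²]=36.1728.
E[X] = 0.25·3.9 + 0.0833333·0.470588 + 0.666667·5.76 = 4.85422.
E[X²] = 0.25·17.94 + 0.0833333·0.913495 + 0.666667·36.1728 = 28.6763.
Var(X) = E[X²] − (E[X])² = 28.6763 − 23.5634 = 5.11291.

5.113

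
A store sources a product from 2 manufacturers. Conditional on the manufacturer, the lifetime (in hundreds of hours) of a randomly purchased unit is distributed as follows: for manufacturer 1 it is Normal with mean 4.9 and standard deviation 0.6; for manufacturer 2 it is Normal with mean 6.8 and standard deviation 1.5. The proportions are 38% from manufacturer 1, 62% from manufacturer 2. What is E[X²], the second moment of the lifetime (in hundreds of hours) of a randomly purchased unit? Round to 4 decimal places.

For each component E[X²] = Var + (mean)², giving 1: 24.37; 2: 48.49.
Overall E[X²] = 0.38·24.37 + 0.62·48.49 = 39.3244.

39.3244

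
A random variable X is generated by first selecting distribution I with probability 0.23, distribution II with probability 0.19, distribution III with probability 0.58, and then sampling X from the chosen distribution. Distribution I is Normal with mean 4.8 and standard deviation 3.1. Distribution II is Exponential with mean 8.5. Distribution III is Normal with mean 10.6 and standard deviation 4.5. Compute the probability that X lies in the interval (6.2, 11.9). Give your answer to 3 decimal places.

0.378

Conditional on each component, P(6.2 < X < 11.9): I: 0.314773; II: 0.235596; III: 0.449575.
By total probability, P(6.2 < X < 11.9) = 0.23·0.314773 + 0.19·0.235596 + 0.58·0.449575 = 0.377914.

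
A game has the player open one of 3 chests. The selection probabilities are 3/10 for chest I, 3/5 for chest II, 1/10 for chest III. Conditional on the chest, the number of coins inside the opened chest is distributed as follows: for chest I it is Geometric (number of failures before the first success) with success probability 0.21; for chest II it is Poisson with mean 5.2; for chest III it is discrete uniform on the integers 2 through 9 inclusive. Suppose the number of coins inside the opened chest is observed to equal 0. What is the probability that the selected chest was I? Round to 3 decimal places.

0.950

Likelihoods P(X=0 | ·): I: 0.21; II: 0.00551656; III: 0.
Posterior ∝ prior × likelihood. Numerator for I: 0.3·0.21 = 0.063.
Normalizing constant: 0.3·0.21 + 0.6·0.00551656 + 0.1·0 = 0.0663099.
P(I | observation) = 0.063 / 0.0663099 = 0.950084.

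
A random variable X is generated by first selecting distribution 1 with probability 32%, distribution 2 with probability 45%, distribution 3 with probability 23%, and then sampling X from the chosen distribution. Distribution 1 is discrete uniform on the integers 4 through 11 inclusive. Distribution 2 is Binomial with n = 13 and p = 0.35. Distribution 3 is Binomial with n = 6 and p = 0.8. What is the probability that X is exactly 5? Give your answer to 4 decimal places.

0.2274

Conditional on each component, P(X = 5): 1: 0.125; 2: 0.21539; 3: 0.393216.
By total probability, P(X = 5) = 0.32·0.125 + 0.45·0.21539 + 0.23·0.393216 = 0.227365.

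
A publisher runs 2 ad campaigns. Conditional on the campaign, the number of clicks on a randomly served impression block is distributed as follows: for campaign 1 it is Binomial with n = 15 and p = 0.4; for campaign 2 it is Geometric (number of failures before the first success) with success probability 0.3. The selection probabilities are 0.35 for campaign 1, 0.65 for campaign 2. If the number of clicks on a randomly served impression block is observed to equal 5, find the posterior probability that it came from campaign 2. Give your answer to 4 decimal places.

Likelihoods P(X=5 | ·): 1: 0.185938; 2: 0.050421.
Posterior ∝ prior × likelihood. Numerator for 2: 0.65·0.050421 = 0.0327736.
Normalizing constant: 0.35·0.185938 + 0.65·0.050421 = 0.0978519.
P(2 | observation) = 0.0327736 / 0.0978519 = 0.334931.

0.3349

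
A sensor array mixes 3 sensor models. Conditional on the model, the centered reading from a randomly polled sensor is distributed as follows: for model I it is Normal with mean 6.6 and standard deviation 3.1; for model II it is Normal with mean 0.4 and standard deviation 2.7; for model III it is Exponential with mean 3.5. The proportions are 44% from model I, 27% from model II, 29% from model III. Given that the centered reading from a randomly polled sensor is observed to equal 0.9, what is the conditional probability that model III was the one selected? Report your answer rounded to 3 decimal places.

Likelihoods f(0.9 | ·): I: 0.0237359; II: 0.145244; III: 0.220931.
Posterior ∝ prior × likelihood. Numerator for III: 0.29·0.220931 = 0.0640699.
Normalizing constant: 0.44·0.0237359 + 0.27·0.145244 + 0.29·0.220931 = 0.11373.
P(III | observation) = 0.0640699 / 0.11373 = 0.563353.

0.563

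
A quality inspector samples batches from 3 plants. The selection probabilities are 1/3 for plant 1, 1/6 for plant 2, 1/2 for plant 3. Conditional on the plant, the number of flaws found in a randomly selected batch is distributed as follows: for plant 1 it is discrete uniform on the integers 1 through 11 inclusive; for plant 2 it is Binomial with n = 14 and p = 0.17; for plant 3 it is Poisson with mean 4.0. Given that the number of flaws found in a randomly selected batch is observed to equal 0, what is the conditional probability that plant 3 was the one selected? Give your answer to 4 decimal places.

0.4273

Likelihoods P(X=0 | ·): 1: 0; 2: 0.0736365; 3: 0.0183156.
Posterior ∝ prior × likelihood. Numerator for 3: 0.5·0.0183156 = 0.00915782.
Normalizing constant: 0.333333·0 + 0.166667·0.0736365 + 0.5·0.0183156 = 0.0214306.
P(3 | observation) = 0.00915782 / 0.0214306 = 0.427325.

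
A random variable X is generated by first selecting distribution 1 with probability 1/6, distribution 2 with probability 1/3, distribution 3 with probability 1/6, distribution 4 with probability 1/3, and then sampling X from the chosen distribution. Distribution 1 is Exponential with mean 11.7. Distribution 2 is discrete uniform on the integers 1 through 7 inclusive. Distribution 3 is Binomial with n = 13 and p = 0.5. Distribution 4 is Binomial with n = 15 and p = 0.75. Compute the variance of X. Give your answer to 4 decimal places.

37.1247

Per component, 1: μ=11.7, E[X²]=273.78; 2: μ=4, E[X²]=20; 3: μ=6.5, E[X²]=45.5; 4: μ=11.25, E[X²]=129.375.
E[X] = 0.166667·11.7 + 0.333333·4 + 0.166667·6.5 + 0.333333·11.25 = 8.11667.
E[X²] = 0.166667·273.78 + 0.333333·20 + 0.166667·45.5 + 0.333333·129.375 = 103.005.
Var(X) = E[X²] − (E[X])² = 103.005 − 65.8803 = 37.1247.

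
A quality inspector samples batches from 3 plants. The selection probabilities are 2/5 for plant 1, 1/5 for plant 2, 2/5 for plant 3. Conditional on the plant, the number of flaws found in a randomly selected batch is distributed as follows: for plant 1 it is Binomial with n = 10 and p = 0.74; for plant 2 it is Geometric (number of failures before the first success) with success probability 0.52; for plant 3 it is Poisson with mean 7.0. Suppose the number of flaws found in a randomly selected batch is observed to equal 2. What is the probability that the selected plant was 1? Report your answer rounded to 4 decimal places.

Likelihoods P(X=2 | ·): 1: 0.000514592; 2: 0.119808; 3: 0.0223411.
Posterior ∝ prior × likelihood. Numerator for 1: 0.4·0.000514592 = 0.000205837.
Normalizing constant: 0.4·0.000514592 + 0.2·0.119808 + 0.4·0.0223411 = 0.0331039.
P(1 | observation) = 0.000205837 / 0.0331039 = 0.0062179.

0.0062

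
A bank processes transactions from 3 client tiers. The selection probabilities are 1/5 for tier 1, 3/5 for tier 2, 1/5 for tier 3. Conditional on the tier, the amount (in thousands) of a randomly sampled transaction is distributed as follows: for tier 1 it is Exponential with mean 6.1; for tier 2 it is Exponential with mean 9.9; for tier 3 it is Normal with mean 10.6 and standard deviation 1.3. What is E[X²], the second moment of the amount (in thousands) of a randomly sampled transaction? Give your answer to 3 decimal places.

For each component E[X²] = Var + (mean)², giving 1: 74.42; 2: 196.02; 3: 114.05.
Overall E[X²] = 0.2·74.42 + 0.6·196.02 + 0.2·114.05 = 155.306.

155.306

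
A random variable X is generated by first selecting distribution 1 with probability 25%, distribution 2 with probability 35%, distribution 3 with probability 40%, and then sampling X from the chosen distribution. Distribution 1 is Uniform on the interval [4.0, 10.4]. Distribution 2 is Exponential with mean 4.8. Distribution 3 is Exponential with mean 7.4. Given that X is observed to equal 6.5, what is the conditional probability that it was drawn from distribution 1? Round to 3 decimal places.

0.486

Likelihoods f(6.5 | ·): 1: 0.15625; 2: 0.0537838; 3: 0.0561427.
Posterior ∝ prior × likelihood. Numerator for 1: 0.25·0.15625 = 0.0390625.
Normalizing constant: 0.25·0.15625 + 0.35·0.0537838 + 0.4·0.0561427 = 0.0803439.
P(1 | observation) = 0.0390625 / 0.0803439 = 0.486191.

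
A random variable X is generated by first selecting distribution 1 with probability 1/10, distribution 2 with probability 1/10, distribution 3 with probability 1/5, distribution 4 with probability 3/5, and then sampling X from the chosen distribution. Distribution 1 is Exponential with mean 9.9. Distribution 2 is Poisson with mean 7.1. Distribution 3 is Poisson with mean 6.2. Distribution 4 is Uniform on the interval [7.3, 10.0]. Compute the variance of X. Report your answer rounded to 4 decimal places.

Per component, 1: μ=9.9, E[X²]=196.02; 2: μ=7.1, E[X²]=57.51; 3: μ=6.2, E[X²]=44.64; 4: μ=8.65, E[X²]=75.43.
E[X] = 0.1·9.9 + 0.1·7.1 + 0.2·6.2 + 0.6·8.65 = 8.13.
E[X²] = 0.1·196.02 + 0.1·57.51 + 0.2·44.64 + 0.6·75.43 = 79.539.
Var(X) = E[X²] − (E[X])² = 79.539 − 66.0969 = 13.4421.

13.4421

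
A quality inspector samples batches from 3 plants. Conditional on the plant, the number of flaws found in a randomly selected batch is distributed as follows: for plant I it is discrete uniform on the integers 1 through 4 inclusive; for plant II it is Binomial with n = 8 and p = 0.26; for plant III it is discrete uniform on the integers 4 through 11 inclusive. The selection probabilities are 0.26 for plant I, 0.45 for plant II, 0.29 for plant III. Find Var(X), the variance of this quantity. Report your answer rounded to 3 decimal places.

8.279

Per component, I: μ=2.5, E[X²]=7.5; II: μ=2.08, E[X²]=5.8656; III: μ=7.5, E[X²]=61.5.
E[X] = 0.26·2.5 + 0.45·2.08 + 0.29·7.5 = 3.761.
E[X²] = 0.26·7.5 + 0.45·5.8656 + 0.29·61.5 = 22.4245.
Var(X) = E[X²] − (E[X])² = 22.4245 − 14.1451 = 8.2794.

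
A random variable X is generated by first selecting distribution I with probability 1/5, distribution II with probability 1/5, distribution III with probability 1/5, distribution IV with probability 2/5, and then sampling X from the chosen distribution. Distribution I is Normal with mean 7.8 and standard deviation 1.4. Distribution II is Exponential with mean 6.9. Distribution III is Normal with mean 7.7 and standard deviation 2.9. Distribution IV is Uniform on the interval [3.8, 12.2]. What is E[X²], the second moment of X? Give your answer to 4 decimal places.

73.0960

For each component E[X²] = Var + (mean)², giving I: 62.8; II: 95.22; III: 67.7; IV: 69.88.
Overall E[X²] = 0.2·62.8 + 0.2·95.22 + 0.2·67.7 + 0.4·69.88 = 73.096.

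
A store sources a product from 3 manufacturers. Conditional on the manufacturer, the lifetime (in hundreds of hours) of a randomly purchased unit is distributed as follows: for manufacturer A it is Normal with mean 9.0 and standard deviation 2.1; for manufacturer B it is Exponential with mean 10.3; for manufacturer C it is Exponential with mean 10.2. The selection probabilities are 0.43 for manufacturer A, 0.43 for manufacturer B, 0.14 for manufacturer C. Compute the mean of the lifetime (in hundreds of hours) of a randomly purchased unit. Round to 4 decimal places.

9.7270

Component means — A: 9; B: 10.3; C: 10.2.
E[X] = 0.43·9 + 0.43·10.3 + 0.14·10.2 = 9.727.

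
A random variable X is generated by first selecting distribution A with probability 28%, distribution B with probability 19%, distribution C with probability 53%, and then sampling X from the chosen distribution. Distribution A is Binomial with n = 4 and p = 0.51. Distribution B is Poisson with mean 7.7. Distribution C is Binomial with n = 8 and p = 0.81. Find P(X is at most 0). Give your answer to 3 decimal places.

Conditional on each component, P(X ≤ 0): A: 0.057648; B: 0.000452827; C: 1.69836e-06.
By total probability, P(X ≤ 0) = 0.28·0.057648 + 0.19·0.000452827 + 0.53·1.69836e-06 = 0.0162284.

0.016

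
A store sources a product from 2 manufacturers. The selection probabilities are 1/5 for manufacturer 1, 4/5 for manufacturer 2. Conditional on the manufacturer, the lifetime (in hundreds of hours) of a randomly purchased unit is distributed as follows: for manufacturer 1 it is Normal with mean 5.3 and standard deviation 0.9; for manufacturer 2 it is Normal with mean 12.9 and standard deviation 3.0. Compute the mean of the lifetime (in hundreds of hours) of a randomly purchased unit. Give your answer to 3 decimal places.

Component means — 1: 5.3; 2: 12.9.
E[X] = 0.2·5.3 + 0.8·12.9 = 11.38.

11.380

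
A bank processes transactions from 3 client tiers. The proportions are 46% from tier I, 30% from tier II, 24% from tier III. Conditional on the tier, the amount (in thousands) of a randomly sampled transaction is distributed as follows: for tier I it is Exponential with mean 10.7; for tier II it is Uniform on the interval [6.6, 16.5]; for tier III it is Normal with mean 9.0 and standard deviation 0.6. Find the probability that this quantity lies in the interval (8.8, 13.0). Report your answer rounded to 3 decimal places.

0.344

Conditional on each tier, P(8.8 < X < 13.0): I: 0.142639; II: 0.424242; III: 0.630559.
By total probability, P(8.8 < X < 13.0) = 0.46·0.142639 + 0.3·0.424242 + 0.24·0.630559 = 0.344221.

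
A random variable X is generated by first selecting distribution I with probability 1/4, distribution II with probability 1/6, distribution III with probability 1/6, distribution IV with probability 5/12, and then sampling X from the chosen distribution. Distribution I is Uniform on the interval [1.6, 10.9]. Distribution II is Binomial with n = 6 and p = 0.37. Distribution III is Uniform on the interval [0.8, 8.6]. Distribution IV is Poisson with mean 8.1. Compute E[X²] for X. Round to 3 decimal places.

47.861

For each component E[X²] = Var + (mean)², giving I: 46.27; II: 6.327; III: 27.16; IV: 73.71.
Overall E[X²] = 0.25·46.27 + 0.166667·6.327 + 0.166667·27.16 + 0.416667·73.71 = 47.8612.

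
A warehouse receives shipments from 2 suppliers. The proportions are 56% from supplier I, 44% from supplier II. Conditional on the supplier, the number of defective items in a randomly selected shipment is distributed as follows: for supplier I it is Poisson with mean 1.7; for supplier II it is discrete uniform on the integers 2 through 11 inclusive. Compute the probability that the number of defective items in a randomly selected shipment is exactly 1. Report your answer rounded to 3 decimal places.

0.174

Conditional on each supplier, P(X = 1): I: 0.310562; II: 0.
By total probability, P(X = 1) = 0.56·0.310562 + 0.44·0 = 0.173915.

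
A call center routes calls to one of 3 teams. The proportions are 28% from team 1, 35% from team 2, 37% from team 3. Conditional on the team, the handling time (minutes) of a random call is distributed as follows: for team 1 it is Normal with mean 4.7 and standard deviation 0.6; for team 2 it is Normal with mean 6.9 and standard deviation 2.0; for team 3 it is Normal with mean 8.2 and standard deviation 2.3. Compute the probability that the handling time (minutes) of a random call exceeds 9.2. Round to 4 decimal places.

0.1666

Conditional on each team, P(X > 9.2): 1: 3.19744e-14; 2: 0.125072; 3: 0.33186.
By total probability, P(X > 9.2) = 0.28·3.19744e-14 + 0.35·0.125072 + 0.37·0.33186 = 0.166563.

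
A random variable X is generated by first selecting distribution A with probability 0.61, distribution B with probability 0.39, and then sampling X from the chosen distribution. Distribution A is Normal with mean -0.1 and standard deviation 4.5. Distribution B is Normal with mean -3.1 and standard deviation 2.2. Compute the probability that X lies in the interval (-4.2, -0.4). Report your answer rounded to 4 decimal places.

Conditional on each component, P(-4.2 < X < -0.4): A: 0.292305; B: 0.581602.
By total probability, P(-4.2 < X < -0.4) = 0.61·0.292305 + 0.39·0.581602 = 0.405131.

0.4051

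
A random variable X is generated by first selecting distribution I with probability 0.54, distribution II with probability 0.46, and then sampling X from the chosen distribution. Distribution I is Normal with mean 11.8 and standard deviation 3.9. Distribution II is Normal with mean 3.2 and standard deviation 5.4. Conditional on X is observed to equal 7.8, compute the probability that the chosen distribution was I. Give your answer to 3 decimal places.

0.580

Likelihoods f(7.8 | ·): I: 0.0604533; II: 0.0513976.
Posterior ∝ prior × likelihood. Numerator for I: 0.54·0.0604533 = 0.0326448.
Normalizing constant: 0.54·0.0604533 + 0.46·0.0513976 = 0.0562877.
P(I | observation) = 0.0326448 / 0.0562877 = 0.579963.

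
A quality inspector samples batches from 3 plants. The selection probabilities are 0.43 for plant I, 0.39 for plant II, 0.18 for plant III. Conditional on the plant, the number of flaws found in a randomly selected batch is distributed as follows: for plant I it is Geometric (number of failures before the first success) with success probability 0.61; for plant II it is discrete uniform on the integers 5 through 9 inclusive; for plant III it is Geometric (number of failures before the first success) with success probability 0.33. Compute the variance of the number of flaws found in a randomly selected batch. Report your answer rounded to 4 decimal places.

Per component, I: μ=0.639344, E[X²]=1.45687; II: μ=7, E[X²]=51; III: μ=2.0303, E[X²]=10.2746.
E[X] = 0.43·0.639344 + 0.39·7 + 0.18·2.0303 = 3.37037.
E[X²] = 0.43·1.45687 + 0.39·51 + 0.18·10.2746 = 22.3659.
Var(X) = E[X²] − (E[X])² = 22.3659 − 11.3594 = 11.0065.

11.0065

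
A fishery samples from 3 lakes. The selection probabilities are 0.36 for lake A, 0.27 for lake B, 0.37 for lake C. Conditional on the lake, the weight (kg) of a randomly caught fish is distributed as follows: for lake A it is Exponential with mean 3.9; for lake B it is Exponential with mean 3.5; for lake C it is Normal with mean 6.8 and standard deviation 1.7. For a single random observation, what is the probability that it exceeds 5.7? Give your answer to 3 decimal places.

Conditional on each lake, P(X > 5.7): A: 0.231879; B: 0.19621; C: 0.741203.
By total probability, P(X > 5.7) = 0.36·0.231879 + 0.27·0.19621 + 0.37·0.741203 = 0.410698.

0.411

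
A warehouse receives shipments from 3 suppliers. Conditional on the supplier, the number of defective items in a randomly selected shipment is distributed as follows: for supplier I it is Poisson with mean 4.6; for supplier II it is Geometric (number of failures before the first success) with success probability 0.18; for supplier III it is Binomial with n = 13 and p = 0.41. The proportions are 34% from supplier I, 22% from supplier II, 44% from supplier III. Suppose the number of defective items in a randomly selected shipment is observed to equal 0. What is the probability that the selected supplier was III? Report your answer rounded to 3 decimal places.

Likelihoods P(X=0 | ·): I: 0.0100518; II: 0.18; III: 0.00104973.
Posterior ∝ prior × likelihood. Numerator for III: 0.44·0.00104973 = 0.00046188.
Normalizing constant: 0.34·0.0100518 + 0.22·0.18 + 0.44·0.00104973 = 0.0434795.
P(III | observation) = 0.00046188 / 0.0434795 = 0.0106229.

0.011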